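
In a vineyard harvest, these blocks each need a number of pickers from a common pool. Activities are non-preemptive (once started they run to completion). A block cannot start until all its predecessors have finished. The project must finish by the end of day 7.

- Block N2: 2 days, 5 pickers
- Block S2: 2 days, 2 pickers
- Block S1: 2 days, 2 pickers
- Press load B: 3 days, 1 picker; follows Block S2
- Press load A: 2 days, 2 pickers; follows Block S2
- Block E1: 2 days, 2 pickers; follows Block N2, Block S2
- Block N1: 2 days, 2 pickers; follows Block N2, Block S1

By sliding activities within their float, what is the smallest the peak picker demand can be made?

6

Early-start (Block N2@1, Block S2@1, Block S1@1, Press load B@3, Press load A@3, Block E1@3, Block N1@3) gives peak 9: d1:9  d2:9  d3:7  d4:7  d5:1  d6:0  d7:0.
Shift Block N2→3, Press load A→5, Block E1→5, Block N1→6.
Schedule Block N2@3, Block S2@1, Block S1@1, Press load B@3, Press load A@5, Block E1@5, Block N1@6: d1:4  d2:4  d3:6  d4:6  d5:5  d6:6  d7:2 — peak 6.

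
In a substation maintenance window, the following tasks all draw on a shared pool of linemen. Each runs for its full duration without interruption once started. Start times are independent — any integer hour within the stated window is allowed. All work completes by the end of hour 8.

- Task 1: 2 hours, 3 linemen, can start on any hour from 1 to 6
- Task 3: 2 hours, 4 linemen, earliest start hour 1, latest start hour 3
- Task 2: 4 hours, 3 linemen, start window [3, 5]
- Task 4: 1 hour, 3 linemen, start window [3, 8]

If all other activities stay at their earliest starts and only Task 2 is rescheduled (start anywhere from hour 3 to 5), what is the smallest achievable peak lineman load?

Task 2@3: h1:7  h2:7  h3:6  h4:3  h5:3  h6:3  h7:0  h8:0 → peak 7
Task 2@4: h1:7  h2:7  h3:3  h4:3  h5:3  h6:3  h7:3  h8:0 → peak 7
Task 2@5: h1:7  h2:7  h3:3  h4:0  h5:3  h6:3  h7:3  h8:3 → peak 7
Best is Task 2@3, peak 7.

7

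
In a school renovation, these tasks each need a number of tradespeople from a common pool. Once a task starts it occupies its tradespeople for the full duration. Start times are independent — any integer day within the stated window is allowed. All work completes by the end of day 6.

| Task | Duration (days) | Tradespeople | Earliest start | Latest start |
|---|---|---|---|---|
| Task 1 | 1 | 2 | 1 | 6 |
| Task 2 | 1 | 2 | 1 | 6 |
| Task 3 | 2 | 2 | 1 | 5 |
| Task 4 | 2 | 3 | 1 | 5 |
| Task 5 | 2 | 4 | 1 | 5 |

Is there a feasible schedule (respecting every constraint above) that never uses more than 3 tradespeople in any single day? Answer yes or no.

no

Total tradesperson-days = 22; over 6 days the average is 22/6 > 3, so some day must exceed 3.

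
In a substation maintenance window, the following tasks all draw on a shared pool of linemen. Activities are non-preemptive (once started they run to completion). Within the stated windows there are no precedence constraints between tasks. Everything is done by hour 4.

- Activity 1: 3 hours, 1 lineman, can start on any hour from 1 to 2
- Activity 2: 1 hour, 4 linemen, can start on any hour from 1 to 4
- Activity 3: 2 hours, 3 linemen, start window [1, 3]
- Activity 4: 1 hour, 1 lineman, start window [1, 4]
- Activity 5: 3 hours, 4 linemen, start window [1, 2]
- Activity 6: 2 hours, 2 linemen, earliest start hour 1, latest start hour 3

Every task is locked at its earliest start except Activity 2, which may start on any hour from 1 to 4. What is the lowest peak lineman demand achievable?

11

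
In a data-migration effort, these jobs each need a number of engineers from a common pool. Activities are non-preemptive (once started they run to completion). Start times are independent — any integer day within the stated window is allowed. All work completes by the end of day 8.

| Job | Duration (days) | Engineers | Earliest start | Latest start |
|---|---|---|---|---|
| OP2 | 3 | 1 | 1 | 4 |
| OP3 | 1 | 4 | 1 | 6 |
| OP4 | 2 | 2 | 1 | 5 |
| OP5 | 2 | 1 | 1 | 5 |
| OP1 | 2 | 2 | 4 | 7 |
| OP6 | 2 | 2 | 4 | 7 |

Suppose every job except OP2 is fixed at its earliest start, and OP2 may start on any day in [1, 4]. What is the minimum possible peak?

7

OP2@1: d1:8  d2:4  d3:1  d4:4  d5:4  d6:0  d7:0  d8:0 → peak 8
OP2@2: d1:7  d2:4  d3:1  d4:5  d5:4  d6:0  d7:0  d8:0 → peak 7
OP2@3: d1:7  d2:3  d3:1  d4:5  d5:5  d6:0  d7:0  d8:0 → peak 7
OP2@4: d1:7  d2:3  d3:0  d4:5  d5:5  d6:1  d7:0  d8:0 → peak 7
Best is OP2@2, peak 7.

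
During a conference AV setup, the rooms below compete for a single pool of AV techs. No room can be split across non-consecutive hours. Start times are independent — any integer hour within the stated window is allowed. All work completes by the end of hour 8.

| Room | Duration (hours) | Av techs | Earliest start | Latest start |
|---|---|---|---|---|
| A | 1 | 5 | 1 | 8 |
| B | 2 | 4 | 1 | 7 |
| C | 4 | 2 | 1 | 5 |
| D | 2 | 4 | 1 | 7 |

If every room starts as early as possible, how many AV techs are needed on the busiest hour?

Early-start schedule: A@1, B@1, C@1, D@1.
Load per hour: hour 1: 15, hour 2: 10, hour 3: 2, hour 4: 2, hour 5: 0, hour 6: 0, hour 7: 0, hour 8: 0.
Peak is 15.

15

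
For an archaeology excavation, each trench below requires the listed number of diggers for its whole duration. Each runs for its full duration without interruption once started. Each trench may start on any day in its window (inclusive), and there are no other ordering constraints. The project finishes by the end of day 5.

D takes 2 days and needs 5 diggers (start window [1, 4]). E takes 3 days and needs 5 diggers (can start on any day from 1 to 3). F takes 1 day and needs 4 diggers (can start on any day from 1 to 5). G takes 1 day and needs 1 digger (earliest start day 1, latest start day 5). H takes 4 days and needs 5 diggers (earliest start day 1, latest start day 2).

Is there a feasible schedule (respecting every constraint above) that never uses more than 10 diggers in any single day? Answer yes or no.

Schedule D@1, E@3, F@1, G@1, H@2: d1:10  d2:10  d3:10  d4:10  d5:10 — peak 10 ≤ 10.

yes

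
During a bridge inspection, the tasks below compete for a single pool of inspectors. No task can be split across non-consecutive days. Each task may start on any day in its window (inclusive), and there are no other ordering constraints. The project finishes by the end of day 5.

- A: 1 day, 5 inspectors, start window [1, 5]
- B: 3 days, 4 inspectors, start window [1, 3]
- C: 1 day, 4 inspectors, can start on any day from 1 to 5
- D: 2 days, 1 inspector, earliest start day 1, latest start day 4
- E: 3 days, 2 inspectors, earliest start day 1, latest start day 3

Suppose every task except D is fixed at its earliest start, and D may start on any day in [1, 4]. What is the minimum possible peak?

D@1: d1:16  d2:7  d3:6  d4:0  d5:0 → peak 16
D@2: d1:15  d2:7  d3:7  d4:0  d5:0 → peak 15
D@3: d1:15  d2:6  d3:7  d4:1  d5:0 → peak 15
D@4: d1:15  d2:6  d3:6  d4:1  d5:1 → peak 15
Best is D@2, peak 15.

15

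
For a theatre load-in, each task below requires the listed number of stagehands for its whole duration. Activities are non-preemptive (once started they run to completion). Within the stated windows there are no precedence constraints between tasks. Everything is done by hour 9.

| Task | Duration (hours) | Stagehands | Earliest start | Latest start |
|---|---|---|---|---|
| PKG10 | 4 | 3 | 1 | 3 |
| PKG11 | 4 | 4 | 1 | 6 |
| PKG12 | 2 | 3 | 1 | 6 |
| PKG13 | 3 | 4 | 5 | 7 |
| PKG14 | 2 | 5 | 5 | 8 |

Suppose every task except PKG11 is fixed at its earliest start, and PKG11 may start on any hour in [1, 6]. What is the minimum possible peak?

10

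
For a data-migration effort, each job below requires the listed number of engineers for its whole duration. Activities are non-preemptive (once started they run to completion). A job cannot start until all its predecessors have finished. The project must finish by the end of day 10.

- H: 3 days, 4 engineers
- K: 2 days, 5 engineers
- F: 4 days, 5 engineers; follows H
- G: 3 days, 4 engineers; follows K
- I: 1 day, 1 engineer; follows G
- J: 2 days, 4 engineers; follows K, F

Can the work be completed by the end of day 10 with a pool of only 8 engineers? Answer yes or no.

no

The minimum achievable peak is 9; 8 < 9, so no feasible schedule stays within the cap.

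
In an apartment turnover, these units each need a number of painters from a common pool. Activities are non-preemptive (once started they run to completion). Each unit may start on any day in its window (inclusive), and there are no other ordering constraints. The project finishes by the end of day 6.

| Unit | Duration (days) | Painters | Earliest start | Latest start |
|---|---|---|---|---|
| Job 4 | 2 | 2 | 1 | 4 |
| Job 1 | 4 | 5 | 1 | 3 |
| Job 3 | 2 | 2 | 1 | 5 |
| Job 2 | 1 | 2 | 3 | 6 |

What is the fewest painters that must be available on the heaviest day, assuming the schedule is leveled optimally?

Early-start (Job 4@1, Job 1@1, Job 3@1, Job 2@3) gives peak 9: d1:9  d2:9  d3:7  d4:5  d5:0  d6:0.
Shift Job 3→3, Job 2→5.
Schedule Job 4@1, Job 1@1, Job 3@3, Job 2@5: d1:7  d2:7  d3:7  d4:7  d5:2  d6:0 — peak 7.

7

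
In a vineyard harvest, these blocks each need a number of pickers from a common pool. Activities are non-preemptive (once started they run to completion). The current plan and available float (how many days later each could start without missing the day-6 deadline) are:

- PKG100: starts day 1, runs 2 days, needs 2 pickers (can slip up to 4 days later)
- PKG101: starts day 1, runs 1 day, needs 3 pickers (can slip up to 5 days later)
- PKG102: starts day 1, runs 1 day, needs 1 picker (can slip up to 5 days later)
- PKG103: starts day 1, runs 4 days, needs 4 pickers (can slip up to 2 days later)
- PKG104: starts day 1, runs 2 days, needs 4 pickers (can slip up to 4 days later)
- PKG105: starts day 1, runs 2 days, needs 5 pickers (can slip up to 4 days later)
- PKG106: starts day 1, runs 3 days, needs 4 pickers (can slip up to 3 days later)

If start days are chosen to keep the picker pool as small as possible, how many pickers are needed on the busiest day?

Early-start (PKG100@1, PKG101@1, PKG102@1, PKG103@1, PKG104@1, PKG105@1, PKG106@1) gives peak 23: d1:23  d2:19  d3:8  d4:4  d5:0  d6:0.
Shift PKG104→2, PKG105→5, PKG106→4.
Schedule PKG100@1, PKG101@1, PKG102@1, PKG103@1, PKG104@2, PKG105@5, PKG106@4: d1:10  d2:10  d3:8  d4:8  d5:9  d6:9 — peak 10.

10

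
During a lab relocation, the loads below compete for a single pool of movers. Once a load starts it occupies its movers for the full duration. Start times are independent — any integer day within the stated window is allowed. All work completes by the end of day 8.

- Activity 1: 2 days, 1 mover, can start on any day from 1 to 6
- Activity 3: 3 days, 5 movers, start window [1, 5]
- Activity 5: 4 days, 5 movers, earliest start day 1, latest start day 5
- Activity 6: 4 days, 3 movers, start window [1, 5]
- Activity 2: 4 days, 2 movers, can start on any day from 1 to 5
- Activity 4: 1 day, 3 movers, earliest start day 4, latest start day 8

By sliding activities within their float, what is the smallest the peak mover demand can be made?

8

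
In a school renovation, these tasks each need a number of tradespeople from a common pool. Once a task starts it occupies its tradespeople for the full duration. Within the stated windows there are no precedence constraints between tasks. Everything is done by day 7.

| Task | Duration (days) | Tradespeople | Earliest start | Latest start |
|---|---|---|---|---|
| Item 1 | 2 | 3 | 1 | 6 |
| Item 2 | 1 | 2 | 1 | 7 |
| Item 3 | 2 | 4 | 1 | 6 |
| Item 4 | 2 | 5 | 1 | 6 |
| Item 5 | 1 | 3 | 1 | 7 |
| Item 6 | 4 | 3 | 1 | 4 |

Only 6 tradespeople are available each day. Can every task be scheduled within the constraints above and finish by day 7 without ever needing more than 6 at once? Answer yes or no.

The minimum achievable peak is 7; 6 < 7, so no feasible schedule stays within the cap.

no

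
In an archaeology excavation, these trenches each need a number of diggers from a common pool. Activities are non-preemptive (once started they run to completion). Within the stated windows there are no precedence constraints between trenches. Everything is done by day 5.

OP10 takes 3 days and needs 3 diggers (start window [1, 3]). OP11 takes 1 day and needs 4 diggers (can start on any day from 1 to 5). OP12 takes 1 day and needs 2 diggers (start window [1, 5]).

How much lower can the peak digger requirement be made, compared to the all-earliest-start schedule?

Early-start peak: d1:9  d2:3  d3:3  d4:0  d5:0 ⇒ 9.
Leveled (OP10@1, OP11@4, OP12@5): d1:3  d2:3  d3:3  d4:4  d5:2 ⇒ 4.
Reduction 9 − 4 = 5.

5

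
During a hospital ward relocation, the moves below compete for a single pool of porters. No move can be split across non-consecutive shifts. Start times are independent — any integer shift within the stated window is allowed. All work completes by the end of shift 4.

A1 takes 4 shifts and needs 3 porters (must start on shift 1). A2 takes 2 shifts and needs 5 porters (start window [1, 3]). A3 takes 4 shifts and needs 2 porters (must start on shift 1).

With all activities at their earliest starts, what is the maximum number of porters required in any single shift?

Early-start schedule: A1@1, A2@1, A3@1.
Load per shift: shift 1: 10, shift 2: 10, shift 3: 5, shift 4: 5.
Peak is 10.

10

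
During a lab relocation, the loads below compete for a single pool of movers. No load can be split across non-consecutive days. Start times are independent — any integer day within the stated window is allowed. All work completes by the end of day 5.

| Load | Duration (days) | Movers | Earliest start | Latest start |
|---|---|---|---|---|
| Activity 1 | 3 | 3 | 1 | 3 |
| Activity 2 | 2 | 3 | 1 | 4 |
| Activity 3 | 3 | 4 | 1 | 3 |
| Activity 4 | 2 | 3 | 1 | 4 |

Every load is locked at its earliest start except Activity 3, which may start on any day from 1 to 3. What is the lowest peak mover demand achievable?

Activity 3@1: d1:13  d2:13  d3:7  d4:0  d5:0 → peak 13
Activity 3@2: d1:9  d2:13  d3:7  d4:4  d5:0 → peak 13
Activity 3@3: d1:9  d2:9  d3:7  d4:4  d5:4 → peak 9
Best is Activity 3@3, peak 9.

9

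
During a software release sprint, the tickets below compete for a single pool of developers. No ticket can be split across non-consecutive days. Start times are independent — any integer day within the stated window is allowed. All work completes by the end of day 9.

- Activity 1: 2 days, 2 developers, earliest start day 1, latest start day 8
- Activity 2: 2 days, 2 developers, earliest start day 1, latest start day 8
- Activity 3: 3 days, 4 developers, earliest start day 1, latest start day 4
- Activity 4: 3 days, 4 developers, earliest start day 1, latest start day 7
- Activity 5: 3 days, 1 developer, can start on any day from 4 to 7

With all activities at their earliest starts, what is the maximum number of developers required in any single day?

12

Early-start schedule: Activity 1@1, Activity 2@1, Activity 3@1, Activity 4@1, Activity 5@4.
Load per day: day 1: 12, day 2: 12, day 3: 8, day 4: 1, day 5: 1, day 6: 1, day 7: 0, day 8: 0, day 9: 0.
Peak is 12.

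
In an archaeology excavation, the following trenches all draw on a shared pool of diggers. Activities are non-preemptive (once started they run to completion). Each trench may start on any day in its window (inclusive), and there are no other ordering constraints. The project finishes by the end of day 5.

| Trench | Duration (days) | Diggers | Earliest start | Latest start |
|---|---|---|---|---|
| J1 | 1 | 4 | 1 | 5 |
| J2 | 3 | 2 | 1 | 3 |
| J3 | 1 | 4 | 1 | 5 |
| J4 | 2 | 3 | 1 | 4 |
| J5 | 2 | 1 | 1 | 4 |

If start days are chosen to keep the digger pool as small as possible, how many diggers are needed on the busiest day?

Early-start (J1@1, J2@1, J3@1, J4@1, J5@1) gives peak 14: d1:14  d2:6  d3:2  d4:0  d5:0.
Shift J2→2, J3→5, J4→2, J5→4.
Schedule J1@1, J2@2, J3@5, J4@2, J5@4: d1:4  d2:5  d3:5  d4:3  d5:5 — peak 5.
Total digger-days = 22 over 5 days ⇒ peak ≥ ⌈22/5⌉ = 5, so 5 is optimal.

5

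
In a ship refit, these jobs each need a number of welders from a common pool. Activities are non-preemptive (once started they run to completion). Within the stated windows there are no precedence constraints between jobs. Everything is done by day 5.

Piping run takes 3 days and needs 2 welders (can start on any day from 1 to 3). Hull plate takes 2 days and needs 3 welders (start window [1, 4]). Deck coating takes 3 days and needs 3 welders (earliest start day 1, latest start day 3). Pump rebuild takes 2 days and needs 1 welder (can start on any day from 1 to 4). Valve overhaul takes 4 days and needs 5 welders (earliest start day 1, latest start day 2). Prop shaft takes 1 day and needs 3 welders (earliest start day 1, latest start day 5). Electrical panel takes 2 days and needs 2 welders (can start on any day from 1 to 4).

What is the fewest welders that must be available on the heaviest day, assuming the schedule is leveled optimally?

11

Early-start (Piping run@1, Hull plate@1, Deck coating@1, Pump rebuild@1, Valve overhaul@1, Prop shaft@1, Electrical panel@1) gives peak 19: d1:19  d2:16  d3:10  d4:5  d5:0.
Shift Deck coating→3, Prop shaft→5, Electrical panel→4.
Schedule Piping run@1, Hull plate@1, Deck coating@3, Pump rebuild@1, Valve overhaul@1, Prop shaft@5, Electrical panel@4: d1:11  d2:11  d3:10  d4:10  d5:8 — peak 11.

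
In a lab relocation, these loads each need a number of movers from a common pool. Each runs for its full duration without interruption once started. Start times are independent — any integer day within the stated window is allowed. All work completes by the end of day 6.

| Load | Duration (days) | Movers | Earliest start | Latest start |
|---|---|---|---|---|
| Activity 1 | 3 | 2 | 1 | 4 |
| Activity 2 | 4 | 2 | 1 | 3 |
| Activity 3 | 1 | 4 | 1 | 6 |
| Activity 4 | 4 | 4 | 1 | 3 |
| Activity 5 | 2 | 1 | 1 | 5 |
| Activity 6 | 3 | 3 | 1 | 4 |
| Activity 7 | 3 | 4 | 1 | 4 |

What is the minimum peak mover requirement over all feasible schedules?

11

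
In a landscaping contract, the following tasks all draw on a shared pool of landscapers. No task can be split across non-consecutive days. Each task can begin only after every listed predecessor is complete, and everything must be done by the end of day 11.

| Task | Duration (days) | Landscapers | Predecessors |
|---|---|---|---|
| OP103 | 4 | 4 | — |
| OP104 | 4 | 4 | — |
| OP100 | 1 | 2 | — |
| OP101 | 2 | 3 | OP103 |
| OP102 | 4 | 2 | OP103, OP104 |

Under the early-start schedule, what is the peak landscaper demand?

Early-start schedule: OP103@1, OP104@1, OP100@1, OP101@5, OP102@5.
Load per day: day 1: 10, day 2: 8, day 3: 8, day 4: 8, day 5: 5, day 6: 5, day 7: 2, day 8: 2, day 9: 0, day 10: 0, day 11: 0.
Peak is 10.

10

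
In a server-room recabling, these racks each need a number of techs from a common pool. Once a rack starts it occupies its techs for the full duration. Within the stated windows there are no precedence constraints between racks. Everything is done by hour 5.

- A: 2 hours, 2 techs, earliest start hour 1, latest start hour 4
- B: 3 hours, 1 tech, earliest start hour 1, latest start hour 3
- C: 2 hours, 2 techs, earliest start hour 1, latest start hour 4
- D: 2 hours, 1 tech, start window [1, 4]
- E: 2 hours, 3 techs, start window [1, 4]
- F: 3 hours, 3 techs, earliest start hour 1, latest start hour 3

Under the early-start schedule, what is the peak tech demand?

12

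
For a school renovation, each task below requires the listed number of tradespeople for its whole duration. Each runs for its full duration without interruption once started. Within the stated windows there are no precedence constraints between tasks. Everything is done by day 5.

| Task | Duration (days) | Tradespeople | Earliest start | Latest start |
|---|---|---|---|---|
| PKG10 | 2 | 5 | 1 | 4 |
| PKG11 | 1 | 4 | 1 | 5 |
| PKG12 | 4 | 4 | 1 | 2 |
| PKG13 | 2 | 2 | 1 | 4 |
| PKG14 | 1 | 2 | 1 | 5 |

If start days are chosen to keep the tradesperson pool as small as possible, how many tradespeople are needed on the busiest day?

Early-start (PKG10@1, PKG11@1, PKG12@1, PKG13@1, PKG14@1) gives peak 17: d1:17  d2:11  d3:4  d4:4  d5:0.
Shift PKG12→2, PKG13→3, PKG14→3.
Schedule PKG10@1, PKG11@1, PKG12@2, PKG13@3, PKG14@3: d1:9  d2:9  d3:8  d4:6  d5:4 — peak 9.

9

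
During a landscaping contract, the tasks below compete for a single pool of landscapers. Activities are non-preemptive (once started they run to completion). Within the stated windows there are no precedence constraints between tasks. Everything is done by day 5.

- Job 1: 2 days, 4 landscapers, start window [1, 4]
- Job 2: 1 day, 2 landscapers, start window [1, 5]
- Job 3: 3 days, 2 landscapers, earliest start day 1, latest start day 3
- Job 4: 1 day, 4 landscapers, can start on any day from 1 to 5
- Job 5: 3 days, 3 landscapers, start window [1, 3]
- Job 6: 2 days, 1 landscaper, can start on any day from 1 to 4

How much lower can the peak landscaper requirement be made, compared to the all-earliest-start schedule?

9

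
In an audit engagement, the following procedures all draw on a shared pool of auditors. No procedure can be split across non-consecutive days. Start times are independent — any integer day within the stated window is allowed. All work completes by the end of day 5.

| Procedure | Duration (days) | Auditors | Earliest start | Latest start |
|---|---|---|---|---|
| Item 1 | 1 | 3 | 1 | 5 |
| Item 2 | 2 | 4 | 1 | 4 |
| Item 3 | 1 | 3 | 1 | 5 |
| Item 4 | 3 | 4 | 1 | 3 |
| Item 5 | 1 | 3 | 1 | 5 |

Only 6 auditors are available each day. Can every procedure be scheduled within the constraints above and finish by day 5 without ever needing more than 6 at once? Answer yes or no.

The minimum achievable peak is 7; 6 < 7, so no feasible schedule stays within the cap.

no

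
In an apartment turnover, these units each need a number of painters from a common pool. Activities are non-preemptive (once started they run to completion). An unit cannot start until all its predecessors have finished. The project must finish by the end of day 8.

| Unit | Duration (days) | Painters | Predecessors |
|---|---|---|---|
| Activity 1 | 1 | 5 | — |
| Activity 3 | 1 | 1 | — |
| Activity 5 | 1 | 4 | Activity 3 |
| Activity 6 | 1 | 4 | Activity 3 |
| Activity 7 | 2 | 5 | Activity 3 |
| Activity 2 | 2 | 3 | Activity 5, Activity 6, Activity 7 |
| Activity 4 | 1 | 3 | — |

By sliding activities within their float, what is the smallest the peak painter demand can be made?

5

Early-start (Activity 1@1, Activity 3@1, Activity 5@2, Activity 6@2, Activity 7@2, Activity 2@4, Activity 4@1) gives peak 13: d1:9  d2:13  d3:5  d4:3  d5:3  d6:0  d7:0  d8:0.
Shift Activity 3→2, Activity 5→3, Activity 6→4, Activity 7→5, Activity 2→7, Activity 4→2.
Schedule Activity 1@1, Activity 3@2, Activity 5@3, Activity 6@4, Activity 7@5, Activity 2@7, Activity 4@2: d1:5  d2:4  d3:4  d4:4  d5:5  d6:5  d7:3  d8:3 — peak 5.
Total painter-days = 33 over 8 days ⇒ peak ≥ ⌈33/8⌉ = 5, so 5 is optimal.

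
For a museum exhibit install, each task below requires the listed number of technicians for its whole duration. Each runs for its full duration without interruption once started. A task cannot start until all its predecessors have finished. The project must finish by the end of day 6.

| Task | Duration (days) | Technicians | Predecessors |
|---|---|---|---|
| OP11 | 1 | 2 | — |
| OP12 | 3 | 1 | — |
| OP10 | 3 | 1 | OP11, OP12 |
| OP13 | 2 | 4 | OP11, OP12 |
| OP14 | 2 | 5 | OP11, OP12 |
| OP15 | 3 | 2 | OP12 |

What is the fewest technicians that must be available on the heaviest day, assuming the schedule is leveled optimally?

Schedule OP11@1, OP12@1, OP10@4, OP13@4, OP14@4, OP15@4: d1:3  d2:1  d3:1  d4:12  d5:12  d6:3 — peak 12.
No arrangement of the 12 feasible schedules does better.

12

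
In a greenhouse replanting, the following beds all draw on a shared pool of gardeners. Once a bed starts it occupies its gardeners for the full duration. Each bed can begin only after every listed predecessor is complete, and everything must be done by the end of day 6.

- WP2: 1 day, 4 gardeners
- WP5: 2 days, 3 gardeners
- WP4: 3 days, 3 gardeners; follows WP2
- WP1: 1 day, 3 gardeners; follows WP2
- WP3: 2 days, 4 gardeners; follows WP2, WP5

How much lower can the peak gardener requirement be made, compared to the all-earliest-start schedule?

Early-start peak: d1:7  d2:9  d3:7  d4:7  d5:0  d6:0 ⇒ 9.
Leveled (WP2@1, WP5@2, WP4@2, WP1@4, WP3@5): d1:4  d2:6  d3:6  d4:6  d5:4  d6:4 ⇒ 6.
Reduction 9 − 6 = 3.

3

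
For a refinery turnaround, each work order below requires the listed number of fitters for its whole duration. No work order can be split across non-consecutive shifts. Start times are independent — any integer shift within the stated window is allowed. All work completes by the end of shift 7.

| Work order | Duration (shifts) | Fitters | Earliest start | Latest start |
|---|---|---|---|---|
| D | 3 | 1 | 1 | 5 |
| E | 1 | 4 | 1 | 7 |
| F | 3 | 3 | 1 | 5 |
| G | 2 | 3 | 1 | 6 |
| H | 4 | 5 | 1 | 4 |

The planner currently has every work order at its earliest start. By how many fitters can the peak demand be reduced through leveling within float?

9

Early-start peak: s1:16  s2:12  s3:9  s4:5  s5:0  s6:0  s7:0 ⇒ 16.
Leveled (D@1, E@5, F@5, G@6, H@1): s1:6  s2:6  s3:6  s4:5  s5:7  s6:6  s7:6 ⇒ 7.
Reduction 16 − 7 = 9.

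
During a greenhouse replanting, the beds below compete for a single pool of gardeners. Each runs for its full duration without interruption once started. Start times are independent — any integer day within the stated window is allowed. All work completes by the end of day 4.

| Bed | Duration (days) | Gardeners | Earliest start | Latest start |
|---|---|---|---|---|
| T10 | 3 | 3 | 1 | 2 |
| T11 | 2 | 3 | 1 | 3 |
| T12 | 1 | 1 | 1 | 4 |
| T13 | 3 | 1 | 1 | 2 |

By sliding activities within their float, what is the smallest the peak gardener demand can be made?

7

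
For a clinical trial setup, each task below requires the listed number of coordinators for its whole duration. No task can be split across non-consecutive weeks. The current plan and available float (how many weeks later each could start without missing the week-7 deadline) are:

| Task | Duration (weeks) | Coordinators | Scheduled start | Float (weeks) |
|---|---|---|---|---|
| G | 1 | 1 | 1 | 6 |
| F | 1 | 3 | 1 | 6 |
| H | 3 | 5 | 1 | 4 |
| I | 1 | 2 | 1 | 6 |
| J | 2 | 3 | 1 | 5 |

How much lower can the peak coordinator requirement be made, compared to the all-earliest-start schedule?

9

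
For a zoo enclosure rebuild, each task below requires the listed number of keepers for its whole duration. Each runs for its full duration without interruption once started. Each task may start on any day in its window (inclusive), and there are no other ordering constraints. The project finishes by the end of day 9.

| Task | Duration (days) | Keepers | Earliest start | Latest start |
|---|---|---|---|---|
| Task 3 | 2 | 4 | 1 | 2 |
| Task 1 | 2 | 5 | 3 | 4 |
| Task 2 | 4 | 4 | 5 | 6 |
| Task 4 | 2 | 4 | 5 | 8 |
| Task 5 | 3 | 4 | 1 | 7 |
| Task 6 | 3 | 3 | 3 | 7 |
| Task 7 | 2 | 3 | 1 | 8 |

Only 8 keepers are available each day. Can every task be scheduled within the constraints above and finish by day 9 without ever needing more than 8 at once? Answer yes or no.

yes

Schedule Task 3@1, Task 1@3, Task 2@6, Task 4@5, Task 5@7, Task 6@3, Task 7@1: d1:7  d2:7  d3:8  d4:8  d5:7  d6:8  d7:8  d8:8  d9:8 — peak 8 ≤ 8.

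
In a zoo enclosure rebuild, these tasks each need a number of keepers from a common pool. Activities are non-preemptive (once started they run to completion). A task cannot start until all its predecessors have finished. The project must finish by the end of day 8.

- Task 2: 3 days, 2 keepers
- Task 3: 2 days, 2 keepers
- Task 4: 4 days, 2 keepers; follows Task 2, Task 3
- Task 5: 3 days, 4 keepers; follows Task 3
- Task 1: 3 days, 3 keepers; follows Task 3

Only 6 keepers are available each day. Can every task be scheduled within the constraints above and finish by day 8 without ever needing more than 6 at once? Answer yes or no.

Schedule Task 2@1, Task 3@1, Task 4@4, Task 5@3, Task 1@6: d1:4  d2:4  d3:6  d4:6  d5:6  d6:5  d7:5  d8:3 — peak 6 ≤ 6.

yes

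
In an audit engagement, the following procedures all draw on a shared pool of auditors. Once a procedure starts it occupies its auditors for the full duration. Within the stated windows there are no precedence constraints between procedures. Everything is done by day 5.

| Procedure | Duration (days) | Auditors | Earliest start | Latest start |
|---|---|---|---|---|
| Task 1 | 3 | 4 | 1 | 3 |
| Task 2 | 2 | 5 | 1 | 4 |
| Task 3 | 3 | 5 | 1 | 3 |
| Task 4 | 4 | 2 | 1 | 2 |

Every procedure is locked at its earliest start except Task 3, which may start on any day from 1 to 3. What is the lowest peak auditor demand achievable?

Task 3@1: d1:16  d2:16  d3:11  d4:2  d5:0 → peak 16
Task 3@2: d1:11  d2:16  d3:11  d4:7  d5:0 → peak 16
Task 3@3: d1:11  d2:11  d3:11  d4:7  d5:5 → peak 11
Best is Task 3@3, peak 11.

11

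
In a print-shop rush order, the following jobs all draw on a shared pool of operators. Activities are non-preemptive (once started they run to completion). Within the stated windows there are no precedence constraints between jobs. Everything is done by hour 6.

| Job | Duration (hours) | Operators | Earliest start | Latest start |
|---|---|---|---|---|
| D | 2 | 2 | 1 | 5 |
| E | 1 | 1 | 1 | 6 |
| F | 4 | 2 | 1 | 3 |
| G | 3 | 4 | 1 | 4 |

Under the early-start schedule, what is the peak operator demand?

9

Early-start schedule: D@1, E@1, F@1, G@1.
Load per hour: hour 1: 9, hour 2: 8, hour 3: 6, hour 4: 2, hour 5: 0, hour 6: 0.
Peak is 9.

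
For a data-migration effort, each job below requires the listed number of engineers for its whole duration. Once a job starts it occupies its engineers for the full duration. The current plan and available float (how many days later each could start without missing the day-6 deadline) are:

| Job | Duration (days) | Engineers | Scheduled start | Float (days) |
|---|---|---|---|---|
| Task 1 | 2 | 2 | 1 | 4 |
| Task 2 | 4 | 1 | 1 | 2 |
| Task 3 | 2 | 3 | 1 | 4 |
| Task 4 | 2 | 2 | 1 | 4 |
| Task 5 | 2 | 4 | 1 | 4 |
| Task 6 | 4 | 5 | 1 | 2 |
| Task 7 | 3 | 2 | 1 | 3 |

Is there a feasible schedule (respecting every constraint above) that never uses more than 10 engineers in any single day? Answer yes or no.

yes

Schedule Task 1@1, Task 2@1, Task 3@1, Task 4@1, Task 5@4, Task 6@3, Task 7@1: d1:10  d2:10  d3:8  d4:10  d5:9  d6:5 — peak 10 ≤ 10.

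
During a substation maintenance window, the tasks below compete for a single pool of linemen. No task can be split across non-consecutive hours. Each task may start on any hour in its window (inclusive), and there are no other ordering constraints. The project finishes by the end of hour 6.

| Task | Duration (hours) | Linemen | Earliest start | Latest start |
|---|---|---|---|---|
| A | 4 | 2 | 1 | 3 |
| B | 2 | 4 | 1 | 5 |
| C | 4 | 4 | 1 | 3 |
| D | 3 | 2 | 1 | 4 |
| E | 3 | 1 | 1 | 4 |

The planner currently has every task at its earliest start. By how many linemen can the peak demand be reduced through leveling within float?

5

Early-start peak: h1:13  h2:13  h3:9  h4:6  h5:0  h6:0 ⇒ 13.
Leveled (A@1, B@1, C@3, D@1, E@4): h1:8  h2:8  h3:8  h4:7  h5:5  h6:5 ⇒ 8.
Reduction 13 − 8 = 5.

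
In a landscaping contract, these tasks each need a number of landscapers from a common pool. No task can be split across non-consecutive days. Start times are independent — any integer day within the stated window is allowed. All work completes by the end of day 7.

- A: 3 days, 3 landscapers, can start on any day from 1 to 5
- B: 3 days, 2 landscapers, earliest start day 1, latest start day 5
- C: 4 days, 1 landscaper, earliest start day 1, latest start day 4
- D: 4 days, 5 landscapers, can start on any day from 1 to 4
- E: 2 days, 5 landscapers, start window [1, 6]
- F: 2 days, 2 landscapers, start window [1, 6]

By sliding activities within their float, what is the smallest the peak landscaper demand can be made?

8

Early-start (A@1, B@1, C@1, D@1, E@1, F@1) gives peak 18: d1:18  d2:18  d3:11  d4:6  d5:0  d6:0  d7:0.
Shift B→3, C→3, D→4, F→6.
Schedule A@1, B@3, C@3, D@4, E@1, F@6: d1:8  d2:8  d3:6  d4:8  d5:8  d6:8  d7:7 — peak 8.
Total landscaper-days = 53 over 7 days ⇒ peak ≥ ⌈53/7⌉ = 8, so 8 is optimal.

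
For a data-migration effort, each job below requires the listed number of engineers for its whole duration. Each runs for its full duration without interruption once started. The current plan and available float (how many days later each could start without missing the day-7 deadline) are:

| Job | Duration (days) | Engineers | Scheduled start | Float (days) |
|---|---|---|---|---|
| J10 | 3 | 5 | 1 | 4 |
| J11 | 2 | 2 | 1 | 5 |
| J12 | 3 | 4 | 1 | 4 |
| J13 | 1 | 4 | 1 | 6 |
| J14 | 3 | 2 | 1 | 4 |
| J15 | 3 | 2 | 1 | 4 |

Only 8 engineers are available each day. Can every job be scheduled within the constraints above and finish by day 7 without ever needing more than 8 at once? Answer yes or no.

yes

Schedule J10@1, J11@1, J12@4, J13@4, J14@5, J15@5: d1:7  d2:7  d3:5  d4:8  d5:8  d6:8  d7:4 — peak 8 ≤ 8.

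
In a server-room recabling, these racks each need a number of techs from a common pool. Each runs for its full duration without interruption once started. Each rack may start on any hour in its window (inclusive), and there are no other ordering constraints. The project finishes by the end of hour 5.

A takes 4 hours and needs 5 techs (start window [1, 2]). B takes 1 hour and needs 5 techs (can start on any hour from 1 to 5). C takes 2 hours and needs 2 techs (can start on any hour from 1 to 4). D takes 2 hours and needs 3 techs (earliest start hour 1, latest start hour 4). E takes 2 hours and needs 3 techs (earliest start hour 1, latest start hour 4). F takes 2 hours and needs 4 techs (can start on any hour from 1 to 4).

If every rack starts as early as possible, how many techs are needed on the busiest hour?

22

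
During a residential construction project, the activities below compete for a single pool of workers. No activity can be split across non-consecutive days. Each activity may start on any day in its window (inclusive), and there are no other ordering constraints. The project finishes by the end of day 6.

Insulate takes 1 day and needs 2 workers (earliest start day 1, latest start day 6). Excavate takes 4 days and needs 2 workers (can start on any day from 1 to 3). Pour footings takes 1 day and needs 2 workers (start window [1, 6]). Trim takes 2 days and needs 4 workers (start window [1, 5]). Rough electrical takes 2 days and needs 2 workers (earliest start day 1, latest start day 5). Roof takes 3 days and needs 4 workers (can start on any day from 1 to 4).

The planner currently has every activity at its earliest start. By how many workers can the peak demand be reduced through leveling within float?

10

Early-start peak: d1:16  d2:12  d3:6  d4:2  d5:0  d6:0 ⇒ 16.
Leveled (Insulate@1, Excavate@1, Pour footings@1, Trim@2, Rough electrical@5, Roof@4): d1:6  d2:6  d3:6  d4:6  d5:6  d6:6 ⇒ 6.
Reduction 16 − 6 = 10.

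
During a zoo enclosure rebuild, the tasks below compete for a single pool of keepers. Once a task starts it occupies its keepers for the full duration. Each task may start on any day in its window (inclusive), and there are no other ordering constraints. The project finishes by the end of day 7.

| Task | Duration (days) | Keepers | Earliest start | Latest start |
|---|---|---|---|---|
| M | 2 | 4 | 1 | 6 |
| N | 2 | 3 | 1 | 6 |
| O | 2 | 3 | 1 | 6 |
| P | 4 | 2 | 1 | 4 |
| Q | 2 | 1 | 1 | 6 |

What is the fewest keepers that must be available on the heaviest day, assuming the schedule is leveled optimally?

Early-start (M@1, N@1, O@1, P@1, Q@1) gives peak 13: d1:13  d2:13  d3:2  d4:2  d5:0  d6:0  d7:0.
Shift N→3, O→5, P→3.
Schedule M@1, N@3, O@5, P@3, Q@1: d1:5  d2:5  d3:5  d4:5  d5:5  d6:5  d7:0 — peak 5.
Total keeper-days = 30 over 7 days ⇒ peak ≥ ⌈30/7⌉ = 5, so 5 is optimal.

5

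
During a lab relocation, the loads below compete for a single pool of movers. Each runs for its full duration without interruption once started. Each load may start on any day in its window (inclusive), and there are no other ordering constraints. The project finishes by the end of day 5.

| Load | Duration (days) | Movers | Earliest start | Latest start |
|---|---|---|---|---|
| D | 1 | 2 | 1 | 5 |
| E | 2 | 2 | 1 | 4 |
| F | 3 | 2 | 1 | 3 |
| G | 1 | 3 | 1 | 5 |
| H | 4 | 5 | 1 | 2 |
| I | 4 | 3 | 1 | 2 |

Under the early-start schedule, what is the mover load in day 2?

At early start, day 2 has: E, F, H, I.
Demand: 2 + 2 + 5 + 3 = 12.

12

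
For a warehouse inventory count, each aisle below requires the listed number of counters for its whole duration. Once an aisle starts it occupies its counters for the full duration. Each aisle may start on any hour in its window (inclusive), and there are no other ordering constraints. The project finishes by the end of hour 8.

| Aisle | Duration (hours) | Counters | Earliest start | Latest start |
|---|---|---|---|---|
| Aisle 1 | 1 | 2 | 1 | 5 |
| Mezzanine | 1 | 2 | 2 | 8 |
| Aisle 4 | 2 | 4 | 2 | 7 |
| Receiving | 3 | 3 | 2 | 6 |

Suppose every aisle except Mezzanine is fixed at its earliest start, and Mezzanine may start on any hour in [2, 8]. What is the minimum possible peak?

Mezzanine@2: h1:2  h2:9  h3:7  h4:3  h5:0  h6:0  h7:0  h8:0 → peak 9
Mezzanine@3: h1:2  h2:7  h3:9  h4:3  h5:0  h6:0  h7:0  h8:0 → peak 9
Mezzanine@4: h1:2  h2:7  h3:7  h4:5  h5:0  h6:0  h7:0  h8:0 → peak 7
Mezzanine@5: h1:2  h2:7  h3:7  h4:3  h5:2  h6:0  h7:0  h8:0 → peak 7
Mezzanine@6: h1:2  h2:7  h3:7  h4:3  h5:0  h6:2  h7:0  h8:0 → peak 7
Mezzanine@7: h1:2  h2:7  h3:7  h4:3  h5:0  h6:0  h7:2  h8:0 → peak 7
Mezzanine@8: h1:2  h2:7  h3:7  h4:3  h5:0  h6:0  h7:0  h8:2 → peak 7
Best is Mezzanine@4, peak 7.

7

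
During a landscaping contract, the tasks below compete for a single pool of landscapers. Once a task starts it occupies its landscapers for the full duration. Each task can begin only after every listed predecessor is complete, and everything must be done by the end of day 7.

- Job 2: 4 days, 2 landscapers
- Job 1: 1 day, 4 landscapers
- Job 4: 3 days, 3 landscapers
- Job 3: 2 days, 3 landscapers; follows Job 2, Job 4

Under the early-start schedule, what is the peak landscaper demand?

9

Early-start schedule: Job 2@1, Job 1@1, Job 4@1, Job 3@5.
Load per day: day 1: 9, day 2: 5, day 3: 5, day 4: 2, day 5: 3, day 6: 3, day 7: 0.
Peak is 9.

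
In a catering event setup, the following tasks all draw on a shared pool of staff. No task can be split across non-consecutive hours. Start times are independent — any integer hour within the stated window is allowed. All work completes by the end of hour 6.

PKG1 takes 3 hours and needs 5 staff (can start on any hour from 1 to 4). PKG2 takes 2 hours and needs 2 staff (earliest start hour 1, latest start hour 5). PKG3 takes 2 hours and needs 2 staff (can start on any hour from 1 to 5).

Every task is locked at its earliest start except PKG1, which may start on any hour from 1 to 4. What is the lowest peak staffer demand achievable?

PKG1@1: h1:9  h2:9  h3:5  h4:0  h5:0  h6:0 → peak 9
PKG1@2: h1:4  h2:9  h3:5  h4:5  h5:0  h6:0 → peak 9
PKG1@3: h1:4  h2:4  h3:5  h4:5  h5:5  h6:0 → peak 5
PKG1@4: h1:4  h2:4  h3:0  h4:5  h5:5  h6:5 → peak 5
Best is PKG1@3, peak 5.

5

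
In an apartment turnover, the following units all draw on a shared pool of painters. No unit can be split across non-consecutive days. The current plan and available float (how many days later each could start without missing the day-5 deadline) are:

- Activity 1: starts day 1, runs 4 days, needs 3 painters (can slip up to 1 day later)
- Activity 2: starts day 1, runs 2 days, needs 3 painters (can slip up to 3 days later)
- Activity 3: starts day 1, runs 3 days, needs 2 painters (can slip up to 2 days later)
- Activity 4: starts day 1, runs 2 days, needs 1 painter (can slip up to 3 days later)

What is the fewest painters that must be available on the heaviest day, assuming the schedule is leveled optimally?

Early-start (Activity 1@1, Activity 2@1, Activity 3@1, Activity 4@1) gives peak 9: d1:9  d2:9  d3:5  d4:3  d5:0.
Shift Activity 3→3, Activity 4→3.
Schedule Activity 1@1, Activity 2@1, Activity 3@3, Activity 4@3: d1:6  d2:6  d3:6  d4:6  d5:2 — peak 6.
Total painter-days = 26 over 5 days ⇒ peak ≥ ⌈26/5⌉ = 6, so 6 is optimal.

6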